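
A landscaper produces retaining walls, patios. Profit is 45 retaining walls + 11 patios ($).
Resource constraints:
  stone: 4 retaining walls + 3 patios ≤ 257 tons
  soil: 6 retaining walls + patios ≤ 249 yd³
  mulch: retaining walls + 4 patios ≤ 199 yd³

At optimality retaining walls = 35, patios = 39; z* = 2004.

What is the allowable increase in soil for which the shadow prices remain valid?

136.5

Binding constraints: stone, soil. The basis is B = [[4,3],[6,1]] with det -14.
Per unit increase in soil, x* moves by d = (0.2143, -0.2857).
The basis stays optimal until patios reaches 0; allowable increase = 136.5 yd³.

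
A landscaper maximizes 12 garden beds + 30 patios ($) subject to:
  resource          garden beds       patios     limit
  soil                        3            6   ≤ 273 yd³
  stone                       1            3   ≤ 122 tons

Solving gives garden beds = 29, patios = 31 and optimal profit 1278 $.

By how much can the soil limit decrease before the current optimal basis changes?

Binding constraints: soil, stone. The basis is B = [[3,6],[1,3]] with det 3.
Per unit decrease in soil, x* moves by d = (-1, 0.3333).
The basis stays optimal until garden beds reaches 0; allowable decrease = 29 yd³.

29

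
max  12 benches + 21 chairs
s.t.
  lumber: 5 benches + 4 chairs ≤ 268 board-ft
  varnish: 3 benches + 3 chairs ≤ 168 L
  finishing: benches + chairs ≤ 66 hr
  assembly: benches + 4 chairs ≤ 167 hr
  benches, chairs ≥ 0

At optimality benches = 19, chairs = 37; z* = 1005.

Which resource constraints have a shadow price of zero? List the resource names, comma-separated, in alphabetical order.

finishing, lumber

lumber: 243/268 (slack 25)
varnish: 168/168 (binding)
finishing: 56/66 (slack 10)
assembly: 167/167 (binding)
By complementary slackness, a constraint with positive slack has shadow price 0 → finishing, lumber.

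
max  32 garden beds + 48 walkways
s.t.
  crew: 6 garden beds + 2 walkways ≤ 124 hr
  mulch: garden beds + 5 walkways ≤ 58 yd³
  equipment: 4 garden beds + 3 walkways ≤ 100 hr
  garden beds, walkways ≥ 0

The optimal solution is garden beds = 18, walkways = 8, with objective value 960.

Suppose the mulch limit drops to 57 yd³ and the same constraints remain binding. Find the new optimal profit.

At the optimum: crew uses 124 of 124 (binding); mulch uses 58 of 58 (binding); equipment uses 96 of 100 (slack = 4).
By complementary slackness, y = 0 for the non-binding constraint.
Dual feasibility on the basic columns requires 6·y_crew + 1·y_mulch = 32, 2·y_crew + 5·y_mulch = 48.
This yields shadow prices y_crew = 4, y_mulch = 8.
Δz = y_mulch·Δb = 8 × (-1) = -8, so new z* = 960 − 8 = 952.

952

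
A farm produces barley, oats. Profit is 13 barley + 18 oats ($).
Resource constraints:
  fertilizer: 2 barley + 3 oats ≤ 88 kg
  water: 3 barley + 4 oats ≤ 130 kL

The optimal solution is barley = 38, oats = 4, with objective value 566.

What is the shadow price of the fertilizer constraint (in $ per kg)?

2

Both fertilizer and water are binding at x*.
Dual feasibility on the basic columns requires 2·y_fertilizer + 3·y_water = 13, 3·y_fertilizer + 4·y_water = 18.
This yields shadow prices y_fertilizer = 2, y_water = 3.
Shadow price of fertilizer = 2.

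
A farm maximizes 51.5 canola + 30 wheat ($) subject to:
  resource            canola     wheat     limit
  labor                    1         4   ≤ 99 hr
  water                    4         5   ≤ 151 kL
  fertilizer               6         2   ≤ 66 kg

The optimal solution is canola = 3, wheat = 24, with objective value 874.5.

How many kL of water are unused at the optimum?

19

water used = 4·3 + 5·24 = 132; slack = 151 − 132 = 19.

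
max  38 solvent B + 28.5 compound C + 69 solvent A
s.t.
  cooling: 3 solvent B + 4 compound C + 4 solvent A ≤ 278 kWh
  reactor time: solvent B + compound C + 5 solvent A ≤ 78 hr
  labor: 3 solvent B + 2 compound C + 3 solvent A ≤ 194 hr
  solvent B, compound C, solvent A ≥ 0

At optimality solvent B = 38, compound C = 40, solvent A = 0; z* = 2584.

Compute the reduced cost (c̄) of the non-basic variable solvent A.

At the optimum: cooling uses 274 of 278 (slack = 4); reactor time uses 78 of 78 (binding); labor uses 194 of 194 (binding).
Since cooling is not tight, its dual is 0.
From A_Bᵀ y = c: 1·y_reactor time + 3·y_labor = 38; 1·y_reactor time + 2·y_labor = 28.5.
Solving: y_reactor time = 9.5, y_labor = 9.5.
Reduced cost of solvent A: c₃ − yᵀa₃ = 69 − (9.5·5 + 9.5·3) = 69 − 76 = -7.

-7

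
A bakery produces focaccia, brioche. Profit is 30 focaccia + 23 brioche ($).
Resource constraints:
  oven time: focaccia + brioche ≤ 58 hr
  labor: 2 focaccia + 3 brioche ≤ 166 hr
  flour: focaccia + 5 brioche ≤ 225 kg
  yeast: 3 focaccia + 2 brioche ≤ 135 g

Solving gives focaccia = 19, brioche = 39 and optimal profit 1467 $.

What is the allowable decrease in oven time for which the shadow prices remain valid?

Binding constraints: oven time, yeast. The basis is B = [[1,1],[3,2]] with det -1.
Per unit decrease in oven time, x* moves by d = (2, -3).
The basis stays optimal until brioche reaches 0; allowable decrease = 13 hr.

13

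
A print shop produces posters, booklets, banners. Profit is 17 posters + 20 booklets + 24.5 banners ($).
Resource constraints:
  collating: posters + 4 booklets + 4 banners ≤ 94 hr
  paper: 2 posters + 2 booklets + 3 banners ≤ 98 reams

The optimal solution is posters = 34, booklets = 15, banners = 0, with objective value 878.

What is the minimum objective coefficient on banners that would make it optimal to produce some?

28

At the optimum: collating uses 94 of 94 (binding); paper uses 98 of 98 (binding).
From A_Bᵀ y = c: 1·y_collating + 2·y_paper = 17; 4·y_collating + 2·y_paper = 20.
This yields shadow prices y_collating = 1, y_paper = 8.
banners enters the basis when its profit ≥ yᵀa₃ = 1·4 + 8·3 = 28.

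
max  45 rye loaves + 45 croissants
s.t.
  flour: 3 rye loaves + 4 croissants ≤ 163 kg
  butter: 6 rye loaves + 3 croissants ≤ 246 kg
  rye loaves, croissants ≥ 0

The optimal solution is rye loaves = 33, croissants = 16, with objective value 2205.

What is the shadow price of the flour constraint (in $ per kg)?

9

At the optimum: flour uses 163 of 163 (binding); butter uses 246 of 246 (binding).
From A_Bᵀ y = c: 3·y_flour + 6·y_butter = 45; 4·y_flour + 3·y_butter = 45.
This yields shadow prices y_flour = 9, y_butter = 3.
Shadow price of flour = 9.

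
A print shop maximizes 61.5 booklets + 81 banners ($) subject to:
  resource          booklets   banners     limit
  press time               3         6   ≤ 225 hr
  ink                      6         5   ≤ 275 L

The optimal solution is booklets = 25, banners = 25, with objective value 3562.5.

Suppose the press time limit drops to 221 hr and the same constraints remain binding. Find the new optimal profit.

3528.5

Both press time and ink are binding at x*.
Dual feasibility on the basic columns requires 3·y_press time + 6·y_ink = 61.5, 6·y_press time + 5·y_ink = 81.
Solving: y_press time = 8.5, y_ink = 6.
Δz = y_press time·Δb = 8.5 × (-4) = -34, so new z* = 3562.5 − 34 = 3528.5.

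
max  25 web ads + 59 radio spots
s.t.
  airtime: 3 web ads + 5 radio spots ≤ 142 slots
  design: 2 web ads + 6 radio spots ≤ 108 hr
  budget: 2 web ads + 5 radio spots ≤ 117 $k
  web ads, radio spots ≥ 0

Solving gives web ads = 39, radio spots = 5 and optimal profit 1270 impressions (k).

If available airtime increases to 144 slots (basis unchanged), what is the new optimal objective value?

Check each constraint at x*: airtime 142/142 (tight); design 108/108 (tight); budget 103/117 (slack 14).
By complementary slackness, y = 0 for the non-binding constraint.
From A_Bᵀ y = c: 3·y_airtime + 2·y_design = 25; 5·y_airtime + 6·y_design = 59.
Solving: y_airtime = 4, y_design = 6.5.
Δz = y_airtime·Δb = 4 × (2) = 8, so new z* = 1270 + 8 = 1278.

1278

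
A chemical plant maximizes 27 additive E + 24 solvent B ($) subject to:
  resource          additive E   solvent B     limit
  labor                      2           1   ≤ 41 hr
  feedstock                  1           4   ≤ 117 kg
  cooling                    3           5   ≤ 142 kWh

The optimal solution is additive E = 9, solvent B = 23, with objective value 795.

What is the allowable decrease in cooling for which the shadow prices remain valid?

80.5

Binding constraints: labor, cooling. The basis is B = [[2,1],[3,5]] with det 7.
Per unit decrease in cooling, x* moves by d = (0.1429, -0.2857).
The basis stays optimal until solvent B reaches 0; allowable decrease = 80.5 kWh.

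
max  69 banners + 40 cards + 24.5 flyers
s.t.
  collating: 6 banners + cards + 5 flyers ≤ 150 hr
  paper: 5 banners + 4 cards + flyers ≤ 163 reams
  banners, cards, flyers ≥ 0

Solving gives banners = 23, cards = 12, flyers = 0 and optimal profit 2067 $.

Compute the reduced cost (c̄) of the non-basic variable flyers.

Check each constraint at x*: collating 150/150 (tight); paper 163/163 (tight).
Dual feasibility on the basic columns requires 6·y_collating + 5·y_paper = 69, 1·y_collating + 4·y_paper = 40.
Solving: y_collating = 4, y_paper = 9.
Reduced cost of flyers: c₃ − yᵀa₃ = 24.5 − (4·5 + 9·1) = 24.5 − 29 = -4.5.

-4.5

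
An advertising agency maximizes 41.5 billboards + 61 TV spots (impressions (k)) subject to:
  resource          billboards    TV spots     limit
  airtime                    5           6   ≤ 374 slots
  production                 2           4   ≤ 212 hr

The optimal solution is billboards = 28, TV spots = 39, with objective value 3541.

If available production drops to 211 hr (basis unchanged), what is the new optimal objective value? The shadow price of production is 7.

Δb = -1, so new z* = 3541 + (7)·(-1) = 3541 − 7 = 3534.

3534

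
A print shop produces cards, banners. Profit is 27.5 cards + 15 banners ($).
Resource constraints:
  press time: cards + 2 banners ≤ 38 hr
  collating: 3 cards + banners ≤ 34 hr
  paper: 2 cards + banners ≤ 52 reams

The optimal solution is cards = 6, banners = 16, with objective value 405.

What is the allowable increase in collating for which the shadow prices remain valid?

40

Binding constraints: press time, collating. The basis is B = [[1,2],[3,1]] with det -5.
Per unit increase in collating, x* moves by d = (0.4, -0.2).
The basis stays optimal until paper becomes binding; allowable increase = 40 hr.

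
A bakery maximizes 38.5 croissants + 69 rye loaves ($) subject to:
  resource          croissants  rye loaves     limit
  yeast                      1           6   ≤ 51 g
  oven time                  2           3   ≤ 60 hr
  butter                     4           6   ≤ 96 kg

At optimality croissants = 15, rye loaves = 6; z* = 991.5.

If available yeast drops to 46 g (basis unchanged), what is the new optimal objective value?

979

At the optimum: yeast uses 51 of 51 (binding); oven time uses 48 of 60 (slack = 12); butter uses 96 of 96 (binding).
Since oven time is not tight, its dual is 0.
Dual feasibility on the basic columns requires 1·y_yeast + 4·y_butter = 38.5, 6·y_yeast + 6·y_butter = 69.
This yields shadow prices y_yeast = 2.5, y_butter = 9.
Δz = y_yeast·Δb = 2.5 × (-5) = -12.5, so new z* = 991.5 − 12.5 = 979.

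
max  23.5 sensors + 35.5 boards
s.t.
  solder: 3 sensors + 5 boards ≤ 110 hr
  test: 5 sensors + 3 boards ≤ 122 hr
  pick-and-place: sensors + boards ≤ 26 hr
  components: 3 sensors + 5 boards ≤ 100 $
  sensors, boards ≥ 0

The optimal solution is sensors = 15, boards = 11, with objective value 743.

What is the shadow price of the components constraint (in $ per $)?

At the optimum: solder uses 100 of 110 (slack = 10); test uses 108 of 122 (slack = 14); pick-and-place uses 26 of 26 (binding); components uses 100 of 100 (binding).
Slack constraints have shadow price 0 (complementary slackness).
The binding rows give the dual system: 1·y_pick-and-place + 3·y_components = 23.5 and 1·y_pick-and-place + 5·y_components = 35.5.
→ y_pick-and-place = 5.5 and y_components = 6.
Shadow price of components = 6.

6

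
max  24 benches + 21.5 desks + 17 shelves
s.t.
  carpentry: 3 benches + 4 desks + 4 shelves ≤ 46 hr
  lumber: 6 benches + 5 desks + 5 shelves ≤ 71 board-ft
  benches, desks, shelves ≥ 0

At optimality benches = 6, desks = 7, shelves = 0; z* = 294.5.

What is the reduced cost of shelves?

-4.5

At the optimum: carpentry uses 46 of 46 (binding); lumber uses 71 of 71 (binding).
From A_Bᵀ y = c: 3·y_carpentry + 6·y_lumber = 24; 4·y_carpentry + 5·y_lumber = 21.5.
Solving: y_carpentry = 1, y_lumber = 3.5.
Reduced cost of shelves: c₃ − yᵀa₃ = 17 − (1·4 + 3.5·5) = 17 − 21.5 = -4.5.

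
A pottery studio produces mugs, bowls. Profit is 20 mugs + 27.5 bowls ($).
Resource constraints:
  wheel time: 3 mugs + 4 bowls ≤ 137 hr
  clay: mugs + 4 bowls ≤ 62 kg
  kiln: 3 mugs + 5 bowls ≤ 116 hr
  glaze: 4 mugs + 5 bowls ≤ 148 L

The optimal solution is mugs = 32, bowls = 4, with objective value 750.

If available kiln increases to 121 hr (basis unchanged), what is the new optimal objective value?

760

Binding: kiln and glaze. Non-binding: wheel time (25 unused), clay (14 unused).
By complementary slackness, y = 0 for the non-binding constraints.
From A_Bᵀ y = c: 3·y_kiln + 4·y_glaze = 20; 5·y_kiln + 5·y_glaze = 27.5.
This yields shadow prices y_kiln = 2, y_glaze = 3.5.
Δz = y_kiln·Δb = 2 × (5) = 10, so new z* = 750 + 10 = 760.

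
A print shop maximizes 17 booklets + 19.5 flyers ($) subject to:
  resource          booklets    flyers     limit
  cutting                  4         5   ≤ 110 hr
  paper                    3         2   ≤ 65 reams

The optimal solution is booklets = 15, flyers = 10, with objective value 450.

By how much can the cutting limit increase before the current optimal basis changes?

Binding constraints: cutting, paper. The basis is B = [[4,5],[3,2]] with det -7.
Per unit increase in cutting, x* moves by d = (-0.2857, 0.4286).
The basis stays optimal until booklets reaches 0; allowable increase = 52.5 hr.

52.5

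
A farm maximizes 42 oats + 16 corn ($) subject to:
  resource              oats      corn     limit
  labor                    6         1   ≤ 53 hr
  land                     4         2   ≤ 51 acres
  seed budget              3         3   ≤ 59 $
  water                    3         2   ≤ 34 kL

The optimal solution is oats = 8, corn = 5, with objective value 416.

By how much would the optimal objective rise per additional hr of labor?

Check each constraint at x*: labor 53/53 (tight); land 42/51 (slack 9); seed budget 39/59 (slack 20); water 34/34 (tight).
By complementary slackness, y = 0 for the non-binding constraints.
From A_Bᵀ y = c: 6·y_labor + 3·y_water = 42; 1·y_labor + 2·y_water = 16.
This yields shadow prices y_labor = 4, y_water = 6.
Shadow price of labor = 4.

4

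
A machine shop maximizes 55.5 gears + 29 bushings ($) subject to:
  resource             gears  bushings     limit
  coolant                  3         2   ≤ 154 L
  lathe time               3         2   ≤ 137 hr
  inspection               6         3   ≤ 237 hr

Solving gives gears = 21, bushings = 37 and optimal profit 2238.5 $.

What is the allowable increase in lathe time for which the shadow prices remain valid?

17

Binding constraints: lathe time, inspection. The basis is B = [[3,2],[6,3]] with det -3.
Per unit increase in lathe time, x* moves by d = (-1, 2).
The basis stays optimal until coolant becomes binding; allowable increase = 17 hr.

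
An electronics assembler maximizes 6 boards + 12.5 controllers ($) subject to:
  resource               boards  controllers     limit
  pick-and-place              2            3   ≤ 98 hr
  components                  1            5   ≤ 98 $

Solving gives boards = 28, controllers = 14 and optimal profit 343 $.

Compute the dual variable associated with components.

1

At the optimum: pick-and-place uses 98 of 98 (binding); components uses 98 of 98 (binding).
The binding rows give the dual system: 2·y_pick-and-place + 1·y_components = 6 and 3·y_pick-and-place + 5·y_components = 12.5.
Solving: y_pick-and-place = 2.5, y_components = 1.
Shadow price of components = 1.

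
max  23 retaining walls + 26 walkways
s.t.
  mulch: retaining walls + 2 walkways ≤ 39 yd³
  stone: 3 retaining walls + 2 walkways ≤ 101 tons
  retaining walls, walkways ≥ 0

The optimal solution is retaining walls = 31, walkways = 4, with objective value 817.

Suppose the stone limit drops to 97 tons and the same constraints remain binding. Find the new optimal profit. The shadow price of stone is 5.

797

Δb = -4, so new z* = 817 + (5)·(-4) = 817 − 20 = 797.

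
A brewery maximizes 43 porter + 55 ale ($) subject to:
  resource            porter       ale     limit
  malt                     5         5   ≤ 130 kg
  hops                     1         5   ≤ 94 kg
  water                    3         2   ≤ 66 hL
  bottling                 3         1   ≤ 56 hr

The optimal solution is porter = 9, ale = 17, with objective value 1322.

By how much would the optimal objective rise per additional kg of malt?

Binding: malt and hops. Non-binding: water (5 unused), bottling (12 unused).
Slack constraints have shadow price 0 (complementary slackness).
From A_Bᵀ y = c: 5·y_malt + 1·y_hops = 43; 5·y_malt + 5·y_hops = 55.
Solving: y_malt = 8, y_hops = 3.
Shadow price of malt = 8.

8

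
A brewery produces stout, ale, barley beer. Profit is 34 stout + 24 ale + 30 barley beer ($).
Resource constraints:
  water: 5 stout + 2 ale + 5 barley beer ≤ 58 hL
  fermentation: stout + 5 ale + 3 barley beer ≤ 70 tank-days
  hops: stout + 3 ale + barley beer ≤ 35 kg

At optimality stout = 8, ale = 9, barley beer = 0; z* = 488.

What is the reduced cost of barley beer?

Binding: water and hops. Non-binding: fermentation (17 unused).
Slack constraints have shadow price 0 (complementary slackness).
Dual feasibility on the basic columns requires 5·y_water + 1·y_hops = 34, 2·y_water + 3·y_hops = 24.
Solving: y_water = 6, y_hops = 4.
Reduced cost of barley beer: c₃ − yᵀa₃ = 30 − (6·5 + 4·1) = 30 − 34 = -4.

-4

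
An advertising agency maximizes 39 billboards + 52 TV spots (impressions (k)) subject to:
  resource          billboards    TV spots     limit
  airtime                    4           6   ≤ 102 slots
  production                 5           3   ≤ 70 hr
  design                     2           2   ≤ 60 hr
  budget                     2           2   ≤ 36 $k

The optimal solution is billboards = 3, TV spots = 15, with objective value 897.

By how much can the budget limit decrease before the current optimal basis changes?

2

Binding constraints: airtime, budget. The basis is B = [[4,6],[2,2]] with det -4.
Per unit decrease in budget, x* moves by d = (-1.5, 1).
The basis stays optimal until billboards reaches 0; allowable decrease = 2 $k.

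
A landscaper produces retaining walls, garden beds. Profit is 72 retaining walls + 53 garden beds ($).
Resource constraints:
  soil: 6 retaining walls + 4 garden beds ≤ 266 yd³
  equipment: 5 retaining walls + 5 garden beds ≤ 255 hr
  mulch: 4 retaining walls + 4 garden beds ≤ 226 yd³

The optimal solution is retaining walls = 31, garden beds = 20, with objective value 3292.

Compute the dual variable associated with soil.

Check each constraint at x*: soil 266/266 (tight); equipment 255/255 (tight); mulch 204/226 (slack 22).
Slack constraints have shadow price 0 (complementary slackness).
The binding rows give the dual system: 6·y_soil + 5·y_equipment = 72 and 4·y_soil + 5·y_equipment = 53.
Solving: y_soil = 9.5, y_equipment = 3.
Shadow price of soil = 9.5.

9.5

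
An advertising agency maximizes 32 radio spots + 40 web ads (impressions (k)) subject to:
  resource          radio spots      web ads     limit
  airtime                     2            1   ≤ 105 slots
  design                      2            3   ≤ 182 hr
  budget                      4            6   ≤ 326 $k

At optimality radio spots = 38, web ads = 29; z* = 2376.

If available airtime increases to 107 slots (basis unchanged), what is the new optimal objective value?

Binding: airtime and budget. Non-binding: design (19 unused).
Since design is not tight, its dual is 0.
From A_Bᵀ y = c: 2·y_airtime + 4·y_budget = 32; 1·y_airtime + 6·y_budget = 40.
This yields shadow prices y_airtime = 4, y_budget = 6.
Δz = y_airtime·Δb = 4 × (2) = 8, so new z* = 2376 + 8 = 2384.

2384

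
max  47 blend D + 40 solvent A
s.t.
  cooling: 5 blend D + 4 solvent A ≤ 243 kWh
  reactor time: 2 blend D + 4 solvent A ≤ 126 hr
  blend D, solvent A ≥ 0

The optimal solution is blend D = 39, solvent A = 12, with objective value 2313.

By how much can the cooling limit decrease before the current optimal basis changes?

Binding constraints: cooling, reactor time. The basis is B = [[5,4],[2,4]] with det 12.
Per unit decrease in cooling, x* moves by d = (-0.3333, 0.1667).
The basis stays optimal until blend D reaches 0; allowable decrease = 117 kWh.

117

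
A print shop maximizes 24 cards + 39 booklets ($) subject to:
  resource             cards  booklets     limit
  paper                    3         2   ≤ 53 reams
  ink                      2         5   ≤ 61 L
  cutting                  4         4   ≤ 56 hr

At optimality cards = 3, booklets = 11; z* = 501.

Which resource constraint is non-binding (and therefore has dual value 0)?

paper: 31/53 (slack 22)
ink: 61/61 (binding)
cutting: 56/56 (binding)
By complementary slackness, a constraint with positive slack has shadow price 0 → paper.

paper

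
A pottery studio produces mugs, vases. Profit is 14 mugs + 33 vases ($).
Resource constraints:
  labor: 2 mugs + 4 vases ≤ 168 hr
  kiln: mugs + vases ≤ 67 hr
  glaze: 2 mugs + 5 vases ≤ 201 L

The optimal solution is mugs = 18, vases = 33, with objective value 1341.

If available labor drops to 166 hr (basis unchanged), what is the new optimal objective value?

At the optimum: labor uses 168 of 168 (binding); kiln uses 51 of 67 (slack = 16); glaze uses 201 of 201 (binding).
Slack constraints have shadow price 0 (complementary slackness).
The binding rows give the dual system: 2·y_labor + 2·y_glaze = 14 and 4·y_labor + 5·y_glaze = 33.
Solving: y_labor = 2, y_glaze = 5.
Δz = y_labor·Δb = 2 × (-2) = -4, so new z* = 1341 − 4 = 1337.

1337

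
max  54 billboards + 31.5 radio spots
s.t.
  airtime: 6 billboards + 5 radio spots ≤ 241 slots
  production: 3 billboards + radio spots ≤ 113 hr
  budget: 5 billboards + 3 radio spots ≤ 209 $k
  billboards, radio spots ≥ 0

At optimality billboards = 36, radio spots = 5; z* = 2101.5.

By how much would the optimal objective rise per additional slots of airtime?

4.5

Check each constraint at x*: airtime 241/241 (tight); production 113/113 (tight); budget 195/209 (slack 14).
By complementary slackness, y = 0 for the non-binding constraint.
From A_Bᵀ y = c: 6·y_airtime + 3·y_production = 54; 5·y_airtime + 1·y_production = 31.5.
→ y_airtime = 4.5 and y_production = 9.
Shadow price of airtime = 4.5.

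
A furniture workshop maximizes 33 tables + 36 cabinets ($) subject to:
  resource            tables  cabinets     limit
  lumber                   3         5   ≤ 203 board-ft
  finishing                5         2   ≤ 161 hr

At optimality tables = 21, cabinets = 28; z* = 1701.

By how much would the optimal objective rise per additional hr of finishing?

3

At the optimum: lumber uses 203 of 203 (binding); finishing uses 161 of 161 (binding).
Dual feasibility on the basic columns requires 3·y_lumber + 5·y_finishing = 33, 5·y_lumber + 2·y_finishing = 36.
Solving: y_lumber = 6, y_finishing = 3.
Shadow price of finishing = 3.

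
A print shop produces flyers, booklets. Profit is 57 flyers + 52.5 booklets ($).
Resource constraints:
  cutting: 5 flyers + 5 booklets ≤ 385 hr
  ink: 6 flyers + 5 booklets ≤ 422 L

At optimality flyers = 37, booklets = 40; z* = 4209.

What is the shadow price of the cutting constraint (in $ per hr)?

At the optimum: cutting uses 385 of 385 (binding); ink uses 422 of 422 (binding).
From A_Bᵀ y = c: 5·y_cutting + 6·y_ink = 57; 5·y_cutting + 5·y_ink = 52.5.
→ y_cutting = 6 and y_ink = 4.5.
Shadow price of cutting = 6.

6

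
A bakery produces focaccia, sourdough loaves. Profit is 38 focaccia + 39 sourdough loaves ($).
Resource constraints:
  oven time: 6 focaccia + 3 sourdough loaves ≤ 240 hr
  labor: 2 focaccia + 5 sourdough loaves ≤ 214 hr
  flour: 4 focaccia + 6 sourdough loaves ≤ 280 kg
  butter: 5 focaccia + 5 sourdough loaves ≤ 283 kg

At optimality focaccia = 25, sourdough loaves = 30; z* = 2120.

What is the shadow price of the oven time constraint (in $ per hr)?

3

Check each constraint at x*: oven time 240/240 (tight); labor 200/214 (slack 14); flour 280/280 (tight); butter 275/283 (slack 8).
Slack constraints have shadow price 0 (complementary slackness).
The binding rows give the dual system: 6·y_oven time + 4·y_flour = 38 and 3·y_oven time + 6·y_flour = 39.
This yields shadow prices y_oven time = 3, y_flour = 5.
Shadow price of oven time = 3.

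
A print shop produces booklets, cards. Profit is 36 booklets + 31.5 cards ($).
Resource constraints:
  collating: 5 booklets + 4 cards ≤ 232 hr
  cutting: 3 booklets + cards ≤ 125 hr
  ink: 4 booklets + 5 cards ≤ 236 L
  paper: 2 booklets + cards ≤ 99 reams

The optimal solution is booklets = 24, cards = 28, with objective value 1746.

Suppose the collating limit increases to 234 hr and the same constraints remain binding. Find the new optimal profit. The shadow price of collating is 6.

Δb = 2, so new z* = 1746 + (6)·(2) = 1746 + 12 = 1758.

1758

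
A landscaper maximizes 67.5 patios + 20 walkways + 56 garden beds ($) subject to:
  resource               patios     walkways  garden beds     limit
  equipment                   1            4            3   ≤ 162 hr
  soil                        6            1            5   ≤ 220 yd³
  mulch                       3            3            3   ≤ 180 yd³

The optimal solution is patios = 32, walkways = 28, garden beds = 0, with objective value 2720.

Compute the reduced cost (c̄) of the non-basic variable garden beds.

-2

Check each constraint at x*: equipment 144/162 (slack 18); soil 220/220 (tight); mulch 180/180 (tight).
By complementary slackness, y = 0 for the non-binding constraint.
From A_Bᵀ y = c: 6·y_soil + 3·y_mulch = 67.5; 1·y_soil + 3·y_mulch = 20.
→ y_soil = 9.5 and y_mulch = 3.5.
Reduced cost of garden beds: c₃ − yᵀa₃ = 56 − (9.5·5 + 3.5·3) = 56 − 58 = -2.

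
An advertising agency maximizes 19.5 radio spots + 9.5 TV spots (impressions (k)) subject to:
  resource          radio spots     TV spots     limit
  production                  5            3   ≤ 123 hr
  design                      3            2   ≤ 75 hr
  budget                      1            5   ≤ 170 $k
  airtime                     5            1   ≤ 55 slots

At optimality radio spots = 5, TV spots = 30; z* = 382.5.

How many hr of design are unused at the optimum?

0

design used = 3·5 + 2·30 = 75; slack = 75 − 75 = 0.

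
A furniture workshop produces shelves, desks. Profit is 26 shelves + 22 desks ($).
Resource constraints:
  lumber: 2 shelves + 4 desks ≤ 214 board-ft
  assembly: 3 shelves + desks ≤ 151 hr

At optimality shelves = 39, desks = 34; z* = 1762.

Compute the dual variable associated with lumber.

4

Both lumber and assembly are binding at x*.
Dual feasibility on the basic columns requires 2·y_lumber + 3·y_assembly = 26, 4·y_lumber + 1·y_assembly = 22.
→ y_lumber = 4 and y_assembly = 6.
Shadow price of lumber = 4.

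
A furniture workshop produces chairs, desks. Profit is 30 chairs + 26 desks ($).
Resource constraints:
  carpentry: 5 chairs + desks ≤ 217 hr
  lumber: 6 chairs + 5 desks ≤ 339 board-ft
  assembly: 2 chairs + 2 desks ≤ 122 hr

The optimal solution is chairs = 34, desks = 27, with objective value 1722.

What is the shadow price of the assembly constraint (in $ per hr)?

3

Check each constraint at x*: carpentry 197/217 (slack 20); lumber 339/339 (tight); assembly 122/122 (tight).
Since carpentry is not tight, its dual is 0.
From A_Bᵀ y = c: 6·y_lumber + 2·y_assembly = 30; 5·y_lumber + 2·y_assembly = 26.
→ y_lumber = 4 and y_assembly = 3.
Shadow price of assembly = 3.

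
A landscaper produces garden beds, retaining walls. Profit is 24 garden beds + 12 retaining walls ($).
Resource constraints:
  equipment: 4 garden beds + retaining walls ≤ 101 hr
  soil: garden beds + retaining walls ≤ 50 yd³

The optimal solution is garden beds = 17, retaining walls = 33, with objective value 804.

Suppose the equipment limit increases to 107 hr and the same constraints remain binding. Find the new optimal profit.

828

Both equipment and soil are binding at x*.
The binding rows give the dual system: 4·y_equipment + 1·y_soil = 24 and 1·y_equipment + 1·y_soil = 12.
→ y_equipment = 4 and y_soil = 8.
Δz = y_equipment·Δb = 4 × (6) = 24, so new z* = 804 + 24 = 828.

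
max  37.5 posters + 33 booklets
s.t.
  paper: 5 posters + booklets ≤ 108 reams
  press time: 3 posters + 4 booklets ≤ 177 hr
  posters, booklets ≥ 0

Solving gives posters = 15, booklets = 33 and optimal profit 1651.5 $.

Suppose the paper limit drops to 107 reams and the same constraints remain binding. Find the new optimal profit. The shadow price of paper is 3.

Δb = -1, so new z* = 1651.5 + (3)·(-1) = 1651.5 − 3 = 1648.5.

1648.5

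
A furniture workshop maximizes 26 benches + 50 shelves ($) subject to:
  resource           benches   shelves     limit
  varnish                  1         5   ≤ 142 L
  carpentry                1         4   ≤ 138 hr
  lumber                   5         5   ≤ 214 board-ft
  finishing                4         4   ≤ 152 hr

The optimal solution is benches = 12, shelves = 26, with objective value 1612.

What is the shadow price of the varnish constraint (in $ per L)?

At the optimum: varnish uses 142 of 142 (binding); carpentry uses 116 of 138 (slack = 22); lumber uses 190 of 214 (slack = 24); finishing uses 152 of 152 (binding).
By complementary slackness, y = 0 for the non-binding constraints.
Dual feasibility on the basic columns requires 1·y_varnish + 4·y_finishing = 26, 5·y_varnish + 4·y_finishing = 50.
Solving: y_varnish = 6, y_finishing = 5.
Shadow price of varnish = 6.

6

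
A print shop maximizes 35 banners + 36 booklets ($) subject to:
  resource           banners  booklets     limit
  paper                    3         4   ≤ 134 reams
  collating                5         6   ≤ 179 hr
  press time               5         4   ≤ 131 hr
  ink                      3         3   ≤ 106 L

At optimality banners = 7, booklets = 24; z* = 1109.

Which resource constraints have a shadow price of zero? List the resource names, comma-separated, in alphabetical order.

paper: 117/134 (slack 17)
collating: 179/179 (binding)
press time: 131/131 (binding)
ink: 93/106 (slack 13)
By complementary slackness, a constraint with positive slack has shadow price 0 → ink, paper.

ink, paper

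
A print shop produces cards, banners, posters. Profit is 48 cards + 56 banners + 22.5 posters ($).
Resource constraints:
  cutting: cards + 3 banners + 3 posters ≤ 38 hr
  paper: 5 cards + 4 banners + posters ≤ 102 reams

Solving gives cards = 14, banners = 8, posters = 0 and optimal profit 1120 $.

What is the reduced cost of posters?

At the optimum: cutting uses 38 of 38 (binding); paper uses 102 of 102 (binding).
From A_Bᵀ y = c: 1·y_cutting + 5·y_paper = 48; 3·y_cutting + 4·y_paper = 56.
→ y_cutting = 8 and y_paper = 8.
Reduced cost of posters: c₃ − yᵀa₃ = 22.5 − (8·3 + 8·1) = 22.5 − 32 = -9.5.

-9.5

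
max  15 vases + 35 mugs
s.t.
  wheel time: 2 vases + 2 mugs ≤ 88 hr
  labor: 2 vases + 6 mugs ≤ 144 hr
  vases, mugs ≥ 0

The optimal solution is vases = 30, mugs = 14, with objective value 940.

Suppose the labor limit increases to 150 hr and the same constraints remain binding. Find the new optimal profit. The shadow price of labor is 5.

970

Δb = 6, so new z* = 940 + (5)·(6) = 940 + 30 = 970.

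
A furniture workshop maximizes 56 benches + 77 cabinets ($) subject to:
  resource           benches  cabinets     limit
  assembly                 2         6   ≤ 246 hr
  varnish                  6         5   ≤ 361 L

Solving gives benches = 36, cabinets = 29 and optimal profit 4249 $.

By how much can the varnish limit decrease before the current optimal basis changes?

156

Binding constraints: assembly, varnish. The basis is B = [[2,6],[6,5]] with det -26.
Per unit decrease in varnish, x* moves by d = (-0.2308, 0.0769).
The basis stays optimal until benches reaches 0; allowable decrease = 156 L.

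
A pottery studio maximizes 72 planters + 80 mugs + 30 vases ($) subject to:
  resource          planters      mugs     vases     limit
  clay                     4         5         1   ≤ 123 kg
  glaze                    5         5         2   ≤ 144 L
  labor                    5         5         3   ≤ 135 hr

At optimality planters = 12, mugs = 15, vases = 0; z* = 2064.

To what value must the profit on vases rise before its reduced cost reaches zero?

At the optimum: clay uses 123 of 123 (binding); glaze uses 135 of 144 (slack = 9); labor uses 135 of 135 (binding).
Since glaze is not tight, its dual is 0.
The binding rows give the dual system: 4·y_clay + 5·y_labor = 72 and 5·y_clay + 5·y_labor = 80.
→ y_clay = 8 and y_labor = 8.
vases enters the basis when its profit ≥ yᵀa₃ = 8·1 + 8·3 = 32.

32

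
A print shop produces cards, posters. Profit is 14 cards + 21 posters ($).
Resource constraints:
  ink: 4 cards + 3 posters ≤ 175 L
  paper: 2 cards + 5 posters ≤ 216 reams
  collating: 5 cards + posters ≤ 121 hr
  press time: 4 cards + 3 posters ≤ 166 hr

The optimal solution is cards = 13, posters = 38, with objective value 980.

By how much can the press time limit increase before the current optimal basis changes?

9

Binding constraints: paper, press time. The basis is B = [[2,5],[4,3]] with det -14.
Per unit increase in press time, x* moves by d = (0.3571, -0.1429).
The basis stays optimal until ink becomes binding; allowable increase = 9 hr.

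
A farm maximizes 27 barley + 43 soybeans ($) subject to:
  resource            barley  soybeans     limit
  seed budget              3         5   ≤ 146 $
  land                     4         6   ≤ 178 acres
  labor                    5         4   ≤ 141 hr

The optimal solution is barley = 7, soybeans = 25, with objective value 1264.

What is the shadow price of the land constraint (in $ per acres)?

Check each constraint at x*: seed budget 146/146 (tight); land 178/178 (tight); labor 135/141 (slack 6).
By complementary slackness, y = 0 for the non-binding constraint.
The binding rows give the dual system: 3·y_seed budget + 4·y_land = 27 and 5·y_seed budget + 6·y_land = 43.
Solving: y_seed budget = 5, y_land = 3.
Shadow price of land = 3.

3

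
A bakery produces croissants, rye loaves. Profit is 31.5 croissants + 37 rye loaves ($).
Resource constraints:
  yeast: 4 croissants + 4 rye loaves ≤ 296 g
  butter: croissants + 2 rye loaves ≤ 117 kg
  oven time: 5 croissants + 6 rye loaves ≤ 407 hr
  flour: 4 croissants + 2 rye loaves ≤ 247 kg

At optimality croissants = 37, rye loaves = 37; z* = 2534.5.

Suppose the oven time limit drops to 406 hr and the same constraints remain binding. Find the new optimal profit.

At the optimum: yeast uses 296 of 296 (binding); butter uses 111 of 117 (slack = 6); oven time uses 407 of 407 (binding); flour uses 222 of 247 (slack = 25).
Slack constraints have shadow price 0 (complementary slackness).
The binding rows give the dual system: 4·y_yeast + 5·y_oven time = 31.5 and 4·y_yeast + 6·y_oven time = 37.
This yields shadow prices y_yeast = 1, y_oven time = 5.5.
Δz = y_oven time·Δb = 5.5 × (-1) = -5.5, so new z* = 2534.5 − 5.5 = 2529.

2529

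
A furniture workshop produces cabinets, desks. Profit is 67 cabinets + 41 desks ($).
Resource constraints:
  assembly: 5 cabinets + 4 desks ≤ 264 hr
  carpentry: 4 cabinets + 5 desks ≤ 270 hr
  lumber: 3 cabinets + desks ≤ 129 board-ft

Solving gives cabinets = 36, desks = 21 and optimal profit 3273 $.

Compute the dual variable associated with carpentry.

0

Binding: assembly and lumber. Non-binding: carpentry (21 unused).
By complementary slackness, y = 0 for the non-binding constraint.
From A_Bᵀ y = c: 5·y_assembly + 3·y_lumber = 67; 4·y_assembly + 1·y_lumber = 41.
Solving: y_assembly = 8, y_lumber = 9.
Shadow price of carpentry = 0.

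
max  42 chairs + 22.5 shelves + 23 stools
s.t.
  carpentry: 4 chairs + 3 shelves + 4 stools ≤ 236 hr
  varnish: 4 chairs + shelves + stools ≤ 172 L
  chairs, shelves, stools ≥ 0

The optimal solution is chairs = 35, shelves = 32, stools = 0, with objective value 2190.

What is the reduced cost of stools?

-5.5

At the optimum: carpentry uses 236 of 236 (binding); varnish uses 172 of 172 (binding).
The binding rows give the dual system: 4·y_carpentry + 4·y_varnish = 42 and 3·y_carpentry + 1·y_varnish = 22.5.
This yields shadow prices y_carpentry = 6, y_varnish = 4.5.
Reduced cost of stools: c₃ − yᵀa₃ = 23 − (6·4 + 4.5·1) = 23 − 28.5 = -5.5.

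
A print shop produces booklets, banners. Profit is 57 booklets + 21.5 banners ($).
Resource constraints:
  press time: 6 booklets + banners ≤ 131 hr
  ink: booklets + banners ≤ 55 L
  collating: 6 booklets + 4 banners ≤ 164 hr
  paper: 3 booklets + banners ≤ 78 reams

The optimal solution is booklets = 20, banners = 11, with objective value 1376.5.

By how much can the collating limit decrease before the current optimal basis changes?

Binding constraints: press time, collating. The basis is B = [[6,1],[6,4]] with det 18.
Per unit decrease in collating, x* moves by d = (0.0556, -0.3333).
The basis stays optimal until banners reaches 0; allowable decrease = 33 hr.

33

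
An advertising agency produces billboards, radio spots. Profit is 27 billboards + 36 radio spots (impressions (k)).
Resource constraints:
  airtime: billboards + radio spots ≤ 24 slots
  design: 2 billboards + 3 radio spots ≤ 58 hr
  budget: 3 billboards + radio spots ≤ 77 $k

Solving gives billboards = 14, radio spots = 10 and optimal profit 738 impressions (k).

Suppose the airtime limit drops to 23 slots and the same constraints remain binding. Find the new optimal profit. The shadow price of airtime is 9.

729

Δb = -1, so new z* = 738 + (9)·(-1) = 738 − 9 = 729.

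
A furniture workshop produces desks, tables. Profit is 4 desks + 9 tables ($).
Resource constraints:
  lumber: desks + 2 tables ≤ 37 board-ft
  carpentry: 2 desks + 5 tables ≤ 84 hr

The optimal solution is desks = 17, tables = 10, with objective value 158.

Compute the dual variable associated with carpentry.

Check each constraint at x*: lumber 37/37 (tight); carpentry 84/84 (tight).
Dual feasibility on the basic columns requires 1·y_lumber + 2·y_carpentry = 4, 2·y_lumber + 5·y_carpentry = 9.
This yields shadow prices y_lumber = 2, y_carpentry = 1.
Shadow price of carpentry = 1.

1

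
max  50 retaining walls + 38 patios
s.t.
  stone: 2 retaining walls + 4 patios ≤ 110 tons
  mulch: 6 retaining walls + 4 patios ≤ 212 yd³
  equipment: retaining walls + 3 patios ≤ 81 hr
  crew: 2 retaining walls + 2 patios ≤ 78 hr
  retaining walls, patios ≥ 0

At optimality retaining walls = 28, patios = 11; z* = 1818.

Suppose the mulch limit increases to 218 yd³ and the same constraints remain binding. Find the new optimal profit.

1854

Binding: mulch and crew. Non-binding: stone (10 unused), equipment (20 unused).
By complementary slackness, y = 0 for the non-binding constraints.
From A_Bᵀ y = c: 6·y_mulch + 2·y_crew = 50; 4·y_mulch + 2·y_crew = 38.
This yields shadow prices y_mulch = 6, y_crew = 7.
Δz = y_mulch·Δb = 6 × (6) = 36, so new z* = 1818 + 36 = 1854.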